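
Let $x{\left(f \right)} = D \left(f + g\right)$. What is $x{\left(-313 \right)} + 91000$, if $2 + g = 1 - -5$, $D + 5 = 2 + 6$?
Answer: $90073$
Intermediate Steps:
$D = 3$ ($D = -5 + \left(2 + 6\right) = -5 + 8 = 3$)
$g = 4$ ($g = -2 + \left(1 - -5\right) = -2 + \left(1 + 5\right) = -2 + 6 = 4$)
$x{\left(f \right)} = 12 + 3 f$ ($x{\left(f \right)} = 3 \left(f + 4\right) = 3 \left(4 + f\right) = 12 + 3 f$)
$x{\left(-313 \right)} + 91000 = \left(12 + 3 \left(-313\right)\right) + 91000 = \left(12 - 939\right) + 91000 = -927 + 91000 = 90073$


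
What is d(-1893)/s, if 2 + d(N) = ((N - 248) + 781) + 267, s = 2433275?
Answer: -219/486655 ≈ -0.00045001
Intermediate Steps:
d(N) = 798 + N (d(N) = -2 + (((N - 248) + 781) + 267) = -2 + (((-248 + N) + 781) + 267) = -2 + ((533 + N) + 267) = -2 + (800 + N) = 798 + N)
d(-1893)/s = (798 - 1893)/2433275 = -1095*1/2433275 = -219/486655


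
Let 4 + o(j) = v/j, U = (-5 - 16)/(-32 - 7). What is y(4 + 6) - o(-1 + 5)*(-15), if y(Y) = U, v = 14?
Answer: -181/26 ≈ -6.9615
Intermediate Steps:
U = 7/13 (U = -21/(-39) = -21*(-1/39) = 7/13 ≈ 0.53846)
o(j) = -4 + 14/j
y(Y) = 7/13
y(4 + 6) - o(-1 + 5)*(-15) = 7/13 - (-4 + 14/(-1 + 5))*(-15) = 7/13 - (-4 + 14/4)*(-15) = 7/13 - (-4 + 14*(¼))*(-15) = 7/13 - (-4 + 7/2)*(-15) = 7/13 - (-1)*(-15)/2 = 7/13 - 1*15/2 = 7/13 - 15/2 = -181/26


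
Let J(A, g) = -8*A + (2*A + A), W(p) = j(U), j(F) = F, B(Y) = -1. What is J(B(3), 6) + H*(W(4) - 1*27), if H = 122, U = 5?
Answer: -2679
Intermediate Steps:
W(p) = 5
J(A, g) = -5*A (J(A, g) = -8*A + 3*A = -5*A)
J(B(3), 6) + H*(W(4) - 1*27) = -5*(-1) + 122*(5 - 1*27) = 5 + 122*(5 - 27) = 5 + 122*(-22) = 5 - 2684 = -2679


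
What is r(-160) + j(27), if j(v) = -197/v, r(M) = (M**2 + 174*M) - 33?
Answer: -61568/27 ≈ -2280.3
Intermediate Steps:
r(M) = -33 + M**2 + 174*M
r(-160) + j(27) = (-33 + (-160)**2 + 174*(-160)) - 197/27 = (-33 + 25600 - 27840) - 197*1/27 = -2273 - 197/27 = -61568/27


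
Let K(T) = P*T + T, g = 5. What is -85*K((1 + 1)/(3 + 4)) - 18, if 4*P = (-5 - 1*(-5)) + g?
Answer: -1017/14 ≈ -72.643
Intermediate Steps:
P = 5/4 (P = ((-5 - 1*(-5)) + 5)/4 = ((-5 + 5) + 5)/4 = (0 + 5)/4 = (¼)*5 = 5/4 ≈ 1.2500)
K(T) = 9*T/4 (K(T) = 5*T/4 + T = 9*T/4)
-85*K((1 + 1)/(3 + 4)) - 18 = -765*(1 + 1)/(3 + 4)/4 - 18 = -765*2/7/4 - 18 = -765*2*(⅐)/4 - 18 = -765*2/(4*7) - 18 = -85*9/14 - 18 = -765/14 - 18 = -1017/14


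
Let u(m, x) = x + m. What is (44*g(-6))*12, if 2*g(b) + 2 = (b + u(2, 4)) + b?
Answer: -2112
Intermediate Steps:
u(m, x) = m + x
g(b) = 2 + b (g(b) = -1 + ((b + (2 + 4)) + b)/2 = -1 + ((b + 6) + b)/2 = -1 + ((6 + b) + b)/2 = -1 + (6 + 2*b)/2 = -1 + (3 + b) = 2 + b)
(44*g(-6))*12 = (44*(2 - 6))*12 = (44*(-4))*12 = -176*12 = -2112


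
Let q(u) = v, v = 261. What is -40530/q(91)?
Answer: -13510/87 ≈ -155.29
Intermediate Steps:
q(u) = 261
-40530/q(91) = -40530/261 = -40530*1/261 = -13510/87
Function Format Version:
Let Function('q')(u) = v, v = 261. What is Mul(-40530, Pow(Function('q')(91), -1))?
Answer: Rational(-13510, 87) ≈ -155.29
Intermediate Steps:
Function('q')(u) = 261
Mul(-40530, Pow(Function('q')(91), -1)) = Mul(-40530, Pow(261, -1)) = Mul(-40530, Rational(1, 261)) = Rational(-13510, 87)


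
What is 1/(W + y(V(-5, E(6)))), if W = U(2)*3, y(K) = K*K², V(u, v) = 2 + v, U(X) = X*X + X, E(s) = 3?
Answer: 1/143 ≈ 0.0069930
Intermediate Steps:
U(X) = X + X² (U(X) = X² + X = X + X²)
y(K) = K³
W = 18 (W = (2*(1 + 2))*3 = (2*3)*3 = 6*3 = 18)
1/(W + y(V(-5, E(6)))) = 1/(18 + (2 + 3)³) = 1/(18 + 5³) = 1/(18 + 125) = 1/143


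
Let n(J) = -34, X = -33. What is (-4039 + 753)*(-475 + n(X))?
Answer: 1672574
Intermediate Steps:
(-4039 + 753)*(-475 + n(X)) = (-4039 + 753)*(-475 - 34) = -3286*(-509) = 1672574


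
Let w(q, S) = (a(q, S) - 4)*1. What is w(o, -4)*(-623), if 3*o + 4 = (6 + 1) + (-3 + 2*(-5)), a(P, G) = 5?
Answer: -623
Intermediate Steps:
o = -10/3 (o = -4/3 + ((6 + 1) + (-3 + 2*(-5)))/3 = -4/3 + (7 + (-3 - 10))/3 = -4/3 + (7 - 13)/3 = -4/3 + (⅓)*(-6) = -4/3 - 2 = -10/3 ≈ -3.3333)
w(q, S) = 1 (w(q, S) = (5 - 4)*1 = 1*1 = 1)
w(o, -4)*(-623) = 1*(-623) = -623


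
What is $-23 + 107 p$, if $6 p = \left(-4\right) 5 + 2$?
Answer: $-344$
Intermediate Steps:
$p = -3$ ($p = \frac{\left(-4\right) 5 + 2}{6} = \frac{-20 + 2}{6} = \frac{1}{6} \left(-18\right) = -3$)
$-23 + 107 p = -23 + 107 \left(-3\right) = -23 - 321 = -344$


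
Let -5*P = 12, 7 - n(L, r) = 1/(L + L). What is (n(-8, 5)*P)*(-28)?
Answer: 2373/5 ≈ 474.60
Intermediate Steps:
n(L, r) = 7 - 1/(2*L) (n(L, r) = 7 - 1/(L + L) = 7 - 1/(2*L))
P = -12/5 (P = -1/5*12 = -12/5 ≈ -2.4000)
(n(-8, 5)*P)*(-28) = ((7 - 1/2/(-8))*(-12/5))*(-28) = ((7 - 1/2*(-1/8))*(-12/5))*(-28) = ((7 + 1/16)*(-12/5))*(-28) = ((113/16)*(-12/5))*(-28) = -339/20*(-28) = 2373/5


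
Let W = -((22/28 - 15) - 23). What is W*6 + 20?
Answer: 1703/7 ≈ 243.29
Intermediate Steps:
W = 521/14 (W = -((22*(1/28) - 15) - 23) = -((11/14 - 15) - 23) = -(-199/14 - 23) = -1*(-521/14) = 521/14 ≈ 37.214)
W*6 + 20 = (521/14)*6 + 20 = 1563/7 + 20 = 1703/7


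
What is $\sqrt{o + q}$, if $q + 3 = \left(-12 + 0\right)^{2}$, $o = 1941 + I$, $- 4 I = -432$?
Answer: $\sqrt{2190} \approx 46.797$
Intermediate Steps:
$I = 108$ ($I = \left(- \frac{1}{4}\right) \left(-432\right) = 108$)
$o = 2049$ ($o = 1941 + 108 = 2049$)
$q = 141$ ($q = -3 + \left(-12 + 0\right)^{2} = -3 + \left(-12\right)^{2} = -3 + 144 = 141$)
$\sqrt{o + q} = \sqrt{2049 + 141} = \sqrt{2190}$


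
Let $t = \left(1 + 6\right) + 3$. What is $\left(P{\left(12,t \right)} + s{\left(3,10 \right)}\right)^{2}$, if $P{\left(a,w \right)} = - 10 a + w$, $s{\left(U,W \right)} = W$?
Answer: $10000$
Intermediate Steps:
$t = 10$ ($t = 7 + 3 = 10$)
$P{\left(a,w \right)} = w - 10 a$
$\left(P{\left(12,t \right)} + s{\left(3,10 \right)}\right)^{2} = \left(\left(10 - 120\right) + 10\right)^{2} = \left(-110 + 10\right)^{2} = \left(-100\right)^{2} = 10000$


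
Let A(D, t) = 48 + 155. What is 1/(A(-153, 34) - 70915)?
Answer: -1/70712 ≈ -1.4142e-5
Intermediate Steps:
A(D, t) = 203
1/(A(-153, 34) - 70915) = 1/(203 - 70915) = 1/(-70712) = -1/70712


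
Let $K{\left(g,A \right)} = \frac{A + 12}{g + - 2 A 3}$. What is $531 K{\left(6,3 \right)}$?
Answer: $- \frac{2655}{4} \approx -663.75$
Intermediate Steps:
$K{\left(g,A \right)} = \frac{12 + A}{g - 6 A}$
$531 K{\left(6,3 \right)} = 531 \frac{12 + 3}{6 - 18} = 531 \frac{1}{6 - 18} \cdot 15 = 531 \frac{1}{-12} \cdot 15 = 531 \left(\left(- \frac{1}{12}\right) 15\right) = 531 \left(- \frac{5}{4}\right) = - \frac{2655}{4}$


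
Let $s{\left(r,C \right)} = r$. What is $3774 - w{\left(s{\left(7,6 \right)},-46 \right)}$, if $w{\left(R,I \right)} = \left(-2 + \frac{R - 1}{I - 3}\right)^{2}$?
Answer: $\frac{9050558}{2401} \approx 3769.5$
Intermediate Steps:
$w{\left(R,I \right)} = \left(-2 + \frac{-1 + R}{-3 + I}\right)^{2}$
$3774 - w{\left(s{\left(7,6 \right)},-46 \right)} = 3774 - \frac{\left(5 + 7 - -92\right)^{2}}{\left(-3 - 46\right)^{2}} = 3774 - \frac{\left(5 + 7 + 92\right)^{2}}{2401} = 3774 - \frac{104^{2}}{2401} = 3774 - \frac{1}{2401} \cdot 10816 = 3774 - \frac{10816}{2401} = \frac{9050558}{2401}$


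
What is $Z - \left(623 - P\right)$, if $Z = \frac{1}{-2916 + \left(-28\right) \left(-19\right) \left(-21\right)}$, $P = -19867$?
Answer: $- \frac{288663121}{14088} \approx -20490.0$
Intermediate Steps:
$Z = - \frac{1}{14088}$ ($Z = \frac{1}{-2916 + 532 \left(-21\right)} = \frac{1}{-2916 - 11172} = \frac{1}{-14088} = - \frac{1}{14088} \approx -7.0982 \cdot 10^{-5}$)
$Z - \left(623 - P\right) = - \frac{1}{14088} - \left(623 - -19867\right) = - \frac{1}{14088} - \left(623 + 19867\right) = - \frac{1}{14088} - 20490 = - \frac{288663121}{14088}$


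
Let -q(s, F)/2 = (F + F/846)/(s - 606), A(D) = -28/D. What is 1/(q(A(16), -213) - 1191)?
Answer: -31161/37134619 ≈ -0.00083914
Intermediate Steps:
q(s, F) = -847*F/(423*(-606 + s)) (q(s, F) = -2*(F + F/846)/(s - 606) = -2*(F + F*(1/846))/(-606 + s) = -2*(F + F/846)/(-606 + s) = -2*847*F/846/(-606 + s) = -847*F/(423*(-606 + s)))
1/(q(A(16), -213) - 1191) = 1/(-847*(-213)/(-256338 + 423*(-28/16)) - 1191) = 1/(-847*(-213)/(-256338 + 423*(-28*1/16)) - 1191) = 1/(-847*(-213)/(-256338 + 423*(-7/4)) - 1191) = 1/(-847*(-213)/(-256338 - 2961/4) - 1191) = 1/(-847*(-213)/(-1028313/4) - 1191) = 1/(-847*(-213)*(-4/1028313) - 1191) = 1/(-21868/31161 - 1191) = 1/(-37134619/31161) = -31161/37134619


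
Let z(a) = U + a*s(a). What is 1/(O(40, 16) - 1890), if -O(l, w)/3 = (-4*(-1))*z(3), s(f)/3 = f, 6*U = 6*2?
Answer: -1/2238 ≈ -0.00044683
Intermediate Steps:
U = 2 (U = (6*2)/6 = (1/6)*12 = 2)
s(f) = 3*f
z(a) = 2 + 3*a**2 (z(a) = 2 + a*(3*a) = 2 + 3*a**2)
O(l, w) = -348 (O(l, w) = -3*(-4*(-1))*(2 + 3*3**2) = -12*(2 + 3*9) = -12*(2 + 27) = -12*29 = -3*116 = -348)
1/(O(40, 16) - 1890) = 1/(-348 - 1890) = 1/(-2238) = -1/2238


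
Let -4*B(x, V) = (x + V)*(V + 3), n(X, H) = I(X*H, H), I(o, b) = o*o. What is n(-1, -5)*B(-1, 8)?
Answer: -1925/4 ≈ -481.25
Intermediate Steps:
I(o, b) = o**2
n(X, H) = H**2*X**2 (n(X, H) = (X*H)**2 = (H*X)**2 = H**2*X**2)
B(x, V) = -(3 + V)*(V + x)/4 (B(x, V) = -(x + V)*(V + 3)/4 = -(V + x)*(3 + V)/4 = -(3 + V)*(V + x)/4)
n(-1, -5)*B(-1, 8) = ((-5)**2*(-1)**2)*(-3/4*8 - 3/4*(-1) - 1/4*8**2 - 1/4*8*(-1)) = (25*1)*(-6 + 3/4 - 1/4*64 + 2) = 25*(-6 + 3/4 - 16 + 2) = 25*(-77/4) = -1925/4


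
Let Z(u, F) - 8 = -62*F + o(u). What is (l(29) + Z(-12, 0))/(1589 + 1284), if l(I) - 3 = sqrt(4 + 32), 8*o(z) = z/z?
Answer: 137/22984 ≈ 0.0059607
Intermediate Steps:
o(z) = 1/8 (o(z) = (z/z)/8 = (1/8)*1 = 1/8)
Z(u, F) = 65/8 - 62*F (Z(u, F) = 8 + (-62*F + 1/8) = 8 + (1/8 - 62*F) = 65/8 - 62*F)
l(I) = 9 (l(I) = 3 + sqrt(4 + 32) = 3 + sqrt(36) = 3 + 6 = 9)
(l(29) + Z(-12, 0))/(1589 + 1284) = (9 + (65/8 - 62*0))/(1589 + 1284) = (9 + (65/8 + 0))/2873 = (9 + 65/8)*(1/2873) = (137/8)*(1/2873) = 137/22984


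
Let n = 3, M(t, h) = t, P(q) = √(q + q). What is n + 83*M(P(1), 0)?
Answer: 3 + 83*√2 ≈ 120.38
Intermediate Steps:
P(q) = √2*√q (P(q) = √(2*q) = √2*√q)
n + 83*M(P(1), 0) = 3 + 83*(√2*√1) = 3 + 83*(√2*1) = 3 + 83*√2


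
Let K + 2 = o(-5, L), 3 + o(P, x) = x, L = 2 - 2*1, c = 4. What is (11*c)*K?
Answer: -220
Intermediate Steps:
L = 0 (L = 2 - 2 = 0)
o(P, x) = -3 + x
K = -5 (K = -2 + (-3 + 0) = -2 - 3 = -5)
(11*c)*K = (11*4)*(-5) = 44*(-5) = -220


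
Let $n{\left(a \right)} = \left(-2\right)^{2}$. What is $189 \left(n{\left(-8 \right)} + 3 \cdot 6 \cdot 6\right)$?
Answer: $21168$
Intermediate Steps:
$n{\left(a \right)} = 4$
$189 \left(n{\left(-8 \right)} + 3 \cdot 6 \cdot 6\right) = 189 \left(4 + 3 \cdot 6 \cdot 6\right) = 189 \left(4 + 18 \cdot 6\right) = 189 \left(4 + 108\right) = 189 \cdot 112 = 21168$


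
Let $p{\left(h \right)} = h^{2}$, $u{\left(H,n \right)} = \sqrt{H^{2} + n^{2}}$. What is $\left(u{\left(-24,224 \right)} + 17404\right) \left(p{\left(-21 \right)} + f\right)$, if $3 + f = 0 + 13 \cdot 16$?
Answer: $11242984 + 5168 \sqrt{793} \approx 1.1389 \cdot 10^{7}$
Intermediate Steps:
$f = 205$ ($f = -3 + \left(0 + 13 \cdot 16\right) = -3 + \left(0 + 208\right) = -3 + 208 = 205$)
$\left(u{\left(-24,224 \right)} + 17404\right) \left(p{\left(-21 \right)} + f\right) = \left(\sqrt{\left(-24\right)^{2} + 224^{2}} + 17404\right) \left(\left(-21\right)^{2} + 205\right) = \left(\sqrt{576 + 50176} + 17404\right) \left(441 + 205\right) = \left(\sqrt{50752} + 17404\right) 646 = \left(8 \sqrt{793} + 17404\right) 646 = \left(17404 + 8 \sqrt{793}\right) 646 = 11242984 + 5168 \sqrt{793}$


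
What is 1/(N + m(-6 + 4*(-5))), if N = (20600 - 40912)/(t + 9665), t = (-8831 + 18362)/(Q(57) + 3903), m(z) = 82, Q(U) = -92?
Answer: 18421423/1471852170 ≈ 0.012516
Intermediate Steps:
t = 9531/3811 (t = (-8831 + 18362)/(-92 + 3903) = 9531/3811 ≈ 2.5009)
N = -38704516/18421423 (N = (20600 - 40912)/(9531/3811 + 9665) = -20312/36842846/3811 = -20312*3811/36842846 = -38704516/18421423 ≈ -2.1011)
1/(N + m(-6 + 4*(-5))) = 1/(-38704516/18421423 + 82) = 1/(1471852170/18421423) = 18421423/1471852170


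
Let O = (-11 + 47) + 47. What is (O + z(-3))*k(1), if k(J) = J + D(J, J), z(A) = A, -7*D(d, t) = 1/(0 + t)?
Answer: 480/7 ≈ 68.571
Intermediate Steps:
D(d, t) = -1/(7*t) (D(d, t) = -1/(7*(0 + t)) = -1/(7*t))
k(J) = J - 1/(7*J)
O = 83 (O = 36 + 47 = 83)
(O + z(-3))*k(1) = (83 - 3)*(1 - 1/7/1) = 80*(1 - 1/7*1) = 80*(1 - 1/7) = 80*(6/7) = 480/7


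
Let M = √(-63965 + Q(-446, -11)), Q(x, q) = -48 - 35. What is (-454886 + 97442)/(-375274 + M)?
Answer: 33534859914/35207659781 + 357444*I*√4003/35207659781 ≈ 0.95249 + 0.00064234*I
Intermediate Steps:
Q(x, q) = -83
M = 4*I*√4003 (M = √(-63965 - 83) = √(-64048) = 4*I*√4003 ≈ 253.08*I)
(-454886 + 97442)/(-375274 + M) = (-454886 + 97442)/(-375274 + 4*I*√4003) = -357444/(-375274 + 4*I*√4003)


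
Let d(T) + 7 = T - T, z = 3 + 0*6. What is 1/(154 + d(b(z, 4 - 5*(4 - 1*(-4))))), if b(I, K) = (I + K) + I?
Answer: 1/147 ≈ 0.0068027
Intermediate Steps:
z = 3 (z = 3 + 0 = 3)
b(I, K) = K + 2*I
d(T) = -7 (d(T) = -7 + (T - T) = -7 + 0 = -7)
1/(154 + d(b(z, 4 - 5*(4 - 1*(-4))))) = 1/(154 - 7) = 1/147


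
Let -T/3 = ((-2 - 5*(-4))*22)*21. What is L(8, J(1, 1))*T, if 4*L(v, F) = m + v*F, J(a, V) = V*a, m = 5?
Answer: -81081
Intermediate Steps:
L(v, F) = 5/4 + F*v/4 (L(v, F) = (5 + v*F)/4 = (5 + F*v)/4 = 5/4 + F*v/4)
T = -24948 (T = -3*(-2 - 5*(-4))*22*21 = -3*(-2 + 20)*22*21 = -3*18*22*21 = -1188*21 = -3*8316 = -24948)
L(8, J(1, 1))*T = (5/4 + (1/4)*(1*1)*8)*(-24948) = (5/4 + (1/4)*1*8)*(-24948) = (5/4 + 2)*(-24948) = (13/4)*(-24948) = -81081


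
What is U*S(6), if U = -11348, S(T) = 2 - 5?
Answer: 34044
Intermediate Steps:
S(T) = -3
U*S(6) = -11348*(-3) = 34044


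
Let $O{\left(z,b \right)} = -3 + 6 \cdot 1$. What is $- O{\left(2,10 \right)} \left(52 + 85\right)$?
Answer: $-411$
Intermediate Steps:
$O{\left(z,b \right)} = 3$ ($O{\left(z,b \right)} = -3 + 6 = 3$)
$- O{\left(2,10 \right)} \left(52 + 85\right) = - 3 \left(52 + 85\right) = - 3 \cdot 137 = \left(-1\right) 411 = -411$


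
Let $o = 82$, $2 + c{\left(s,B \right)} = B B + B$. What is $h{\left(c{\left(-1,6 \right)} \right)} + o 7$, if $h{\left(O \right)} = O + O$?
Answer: $654$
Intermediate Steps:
$c{\left(s,B \right)} = -2 + B + B^{2}$ ($c{\left(s,B \right)} = -2 + \left(B B + B\right) = -2 + \left(B^{2} + B\right) = -2 + \left(B + B^{2}\right) = -2 + B + B^{2}$)
$h{\left(O \right)} = 2 O$
$h{\left(c{\left(-1,6 \right)} \right)} + o 7 = 2 \left(-2 + 6 + 6^{2}\right) + 82 \cdot 7 = 2 \left(-2 + 6 + 36\right) + 574 = 2 \cdot 40 + 574 = 80 + 574 = 654$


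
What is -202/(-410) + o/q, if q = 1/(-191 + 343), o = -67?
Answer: -2087619/205 ≈ -10184.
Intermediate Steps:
q = 1/152 ≈ 0.0065789
-202/(-410) + o/q = -202/(-410) - 67/1/152 = -202*(-1/410) - 67*152 = 101/205 - 10184 = -2087619/205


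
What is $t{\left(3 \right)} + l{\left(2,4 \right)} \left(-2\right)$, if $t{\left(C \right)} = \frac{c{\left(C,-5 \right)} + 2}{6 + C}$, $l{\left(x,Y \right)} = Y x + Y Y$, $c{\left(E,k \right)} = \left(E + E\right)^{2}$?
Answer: $- \frac{394}{9} \approx -43.778$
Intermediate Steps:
$c{\left(E,k \right)} = 4 E^{2}$ ($c{\left(E,k \right)} = \left(2 E\right)^{2} = 4 E^{2}$)
$l{\left(x,Y \right)} = Y^{2} + Y x$ ($l{\left(x,Y \right)} = Y x + Y^{2} = Y^{2} + Y x$)
$t{\left(C \right)} = \frac{2 + 4 C^{2}}{6 + C}$ ($t{\left(C \right)} = \frac{4 C^{2} + 2}{6 + C} = \frac{2 + 4 C^{2}}{6 + C}$)
$t{\left(3 \right)} + l{\left(2,4 \right)} \left(-2\right) = \frac{2 \left(1 + 2 \cdot 3^{2}\right)}{6 + 3} + 4 \left(4 + 2\right) \left(-2\right) = \frac{2 \left(1 + 2 \cdot 9\right)}{9} + 4 \cdot 6 \left(-2\right) = 2 \cdot \frac{1}{9} \left(1 + 18\right) + 24 \left(-2\right) = 2 \cdot \frac{1}{9} \cdot 19 - 48 = \frac{38}{9} - 48 = - \frac{394}{9}$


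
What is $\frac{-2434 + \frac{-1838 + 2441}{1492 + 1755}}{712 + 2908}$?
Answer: $- \frac{1580519}{2350828} \approx -0.67232$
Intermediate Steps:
$\frac{-2434 + \frac{-1838 + 2441}{1492 + 1755}}{712 + 2908} = \frac{-2434 + \frac{603}{3247}}{3620} = \left(-2434 + 603 \cdot \frac{1}{3247}\right) \frac{1}{3620} = \left(-2434 + \frac{603}{3247}\right) \frac{1}{3620} = \left(- \frac{7902595}{3247}\right) \frac{1}{3620} = - \frac{1580519}{2350828}$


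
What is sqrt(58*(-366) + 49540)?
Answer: 2*sqrt(7078) ≈ 168.26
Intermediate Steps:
sqrt(58*(-366) + 49540) = sqrt(-21228 + 49540) = sqrt(28312) = 2*sqrt(7078)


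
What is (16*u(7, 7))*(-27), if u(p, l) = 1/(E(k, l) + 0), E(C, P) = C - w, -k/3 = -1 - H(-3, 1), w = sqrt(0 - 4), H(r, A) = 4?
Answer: -6480/229 - 864*I/229 ≈ -28.297 - 3.7729*I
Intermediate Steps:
w = 2*I (w = sqrt(-4) = 2*I ≈ 2.0*I)
k = 15 (k = -3*(-1 - 1*4) = -3*(-1 - 4) = -3*(-5) = 15)
E(C, P) = C - 2*I
u(p, l) = (15 + 2*I)/229 (u(p, l) = 1/((15 - 2*I) + 0) = 1/(15 - 2*I) = (15 + 2*I)/229)
(16*u(7, 7))*(-27) = (16*(15/229 + 2*I/229))*(-27) = (240/229 + 32*I/229)*(-27) = -6480/229 - 864*I/229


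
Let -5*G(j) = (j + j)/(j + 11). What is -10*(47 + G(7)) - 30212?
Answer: -276124/9 ≈ -30680.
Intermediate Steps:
G(j) = -2*j/(5*(11 + j)) (G(j) = -(j + j)/(5*(j + 11)) = -2*j/(5*(11 + j)))
-10*(47 + G(7)) - 30212 = -10*(47 - 2*7/(55 + 5*7)) - 30212 = -10*(47 - 2*7/(55 + 35)) - 30212 = -10*(47 - 2*7/90) - 30212 = -10*(47 - 2*7*1/90) - 30212 = -10*(47 - 7/45) - 30212 = -10*2108/45 - 30212 = -4216/9 - 30212 = -276124/9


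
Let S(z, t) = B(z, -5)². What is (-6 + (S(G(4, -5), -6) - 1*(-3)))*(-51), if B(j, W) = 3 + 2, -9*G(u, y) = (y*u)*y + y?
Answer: -1122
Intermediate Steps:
G(u, y) = -y/9 - u*y²/9 (G(u, y) = -((y*u)*y + y)/9 = -((u*y)*y + y)/9 = -(u*y² + y)/9 = -(y + u*y²)/9 = -y/9 - u*y²/9)
B(j, W) = 5
S(z, t) = 25 (S(z, t) = 5² = 25)
(-6 + (S(G(4, -5), -6) - 1*(-3)))*(-51) = (-6 + (25 - 1*(-3)))*(-51) = (-6 + (25 + 3))*(-51) = (-6 + 28)*(-51) = 22*(-51) = -1122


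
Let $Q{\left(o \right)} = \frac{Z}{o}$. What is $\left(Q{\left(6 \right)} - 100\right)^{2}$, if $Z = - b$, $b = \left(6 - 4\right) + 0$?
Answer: $\frac{90601}{9} \approx 10067.0$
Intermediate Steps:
$b = 2$ ($b = \left(6 - 4\right) + 0 = 2 + 0 = 2$)
$Z = -2$ ($Z = \left(-1\right) 2 = -2$)
$Q{\left(o \right)} = - \frac{2}{o}$
$\left(Q{\left(6 \right)} - 100\right)^{2} = \left(- \frac{2}{6} - 100\right)^{2} = \left(\left(-2\right) \frac{1}{6} - 100\right)^{2} = \left(- \frac{1}{3} - 100\right)^{2} = \left(- \frac{301}{3}\right)^{2} = \frac{90601}{9}$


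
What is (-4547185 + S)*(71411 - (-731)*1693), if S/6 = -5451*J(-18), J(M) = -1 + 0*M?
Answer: -5909425924126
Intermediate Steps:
J(M) = -1 (J(M) = -1 + 0 = -1)
S = 32706 (S = 6*(-5451*(-1)) = 6*5451 = 32706)
(-4547185 + S)*(71411 - (-731)*1693) = (-4547185 + 32706)*(71411 - (-731)*1693) = -4514479*(71411 - 1*(-1237583)) = -4514479*(71411 + 1237583) = -4514479*1308994 = -5909425924126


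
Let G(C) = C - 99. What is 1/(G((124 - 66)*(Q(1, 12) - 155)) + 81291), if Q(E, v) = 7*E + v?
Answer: 1/73304 ≈ 1.3642e-5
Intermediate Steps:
Q(E, v) = v + 7*E
G(C) = -99 + C
1/(G((124 - 66)*(Q(1, 12) - 155)) + 81291) = 1/((-99 + (124 - 66)*((12 + 7*1) - 155)) + 81291) = 1/((-99 + 58*((12 + 7) - 155)) + 81291) = 1/((-99 + 58*(19 - 155)) + 81291) = 1/((-99 + 58*(-136)) + 81291) = 1/((-99 - 7888) + 81291) = 1/(-7987 + 81291) = 1/73304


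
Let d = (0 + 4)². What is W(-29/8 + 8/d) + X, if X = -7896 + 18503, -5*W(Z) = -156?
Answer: 53191/5 ≈ 10638.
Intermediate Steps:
d = 16 (d = 4² = 16)
W(Z) = 156/5 (W(Z) = -⅕*(-156) = 156/5)
X = 10607
W(-29/8 + 8/d) + X = 156/5 + 10607 = 53191/5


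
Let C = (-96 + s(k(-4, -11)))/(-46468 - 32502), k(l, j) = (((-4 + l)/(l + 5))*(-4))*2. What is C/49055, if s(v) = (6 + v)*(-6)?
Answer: 258/1936936675 ≈ 1.3320e-7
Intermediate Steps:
k(l, j) = -8*(-4 + l)/(5 + l) (k(l, j) = (((-4 + l)/(5 + l))*(-4))*2 = -4*(-4 + l)/(5 + l)*2 = -8*(-4 + l)/(5 + l))
s(v) = -36 - 6*v
C = 258/39485 (C = (-96 + (-36 - 48*(4 - 1*(-4))/(5 - 4)))/(-46468 - 32502) = (-96 + (-36 - 48*(4 + 4)/1))/(-78970) = (-96 + (-36 - 48*8))*(-1/78970) = (-96 + (-36 - 6*64))*(-1/78970) = (-96 + (-36 - 384))*(-1/78970) = (-96 - 420)*(-1/78970) = -516*(-1/78970) = 258/39485 ≈ 0.0065341)
C/49055 = (258/39485)/49055 = (258/39485)*(1/49055) = 258/1936936675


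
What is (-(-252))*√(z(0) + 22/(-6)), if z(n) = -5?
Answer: 84*I*√78 ≈ 741.87*I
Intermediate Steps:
(-(-252))*√(z(0) + 22/(-6)) = (-(-252))*√(-5 + 22/(-6)) = (-28*(-9))*√(-5 + 22*(-⅙)) = 252*√(-5 - 11/3) = 252*√(-26/3) = 252*(I*√78/3) = 84*I*√78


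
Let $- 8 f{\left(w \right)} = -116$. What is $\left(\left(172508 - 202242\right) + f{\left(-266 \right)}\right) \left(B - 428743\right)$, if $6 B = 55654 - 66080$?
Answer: $12793670173$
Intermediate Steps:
$f{\left(w \right)} = \frac{29}{2}$ ($f{\left(w \right)} = \left(- \frac{1}{8}\right) \left(-116\right) = \frac{29}{2}$)
$B = - \frac{5213}{3}$ ($B = \frac{55654 - 66080}{6} = \frac{1}{6} \left(-10426\right) = - \frac{5213}{3} \approx -1737.7$)
$\left(\left(172508 - 202242\right) + f{\left(-266 \right)}\right) \left(B - 428743\right) = \left(\left(172508 - 202242\right) + \frac{29}{2}\right) \left(- \frac{5213}{3} - 428743\right) = \left(\left(172508 - 202242\right) + \frac{29}{2}\right) \left(- \frac{1291442}{3}\right) = \left(-29734 + \frac{29}{2}\right) \left(- \frac{1291442}{3}\right) = \left(- \frac{59439}{2}\right) \left(- \frac{1291442}{3}\right) = 12793670173$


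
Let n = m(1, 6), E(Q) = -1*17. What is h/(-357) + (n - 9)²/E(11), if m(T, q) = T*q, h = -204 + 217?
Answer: -202/357 ≈ -0.56583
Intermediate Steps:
E(Q) = -17
h = 13
n = 6 (n = 1*6 = 6)
h/(-357) + (n - 9)²/E(11) = 13/(-357) + (6 - 9)²/(-17) = 13*(-1/357) + (-3)²*(-1/17) = -13/357 + 9*(-1/17) = -13/357 - 9/17 = -202/357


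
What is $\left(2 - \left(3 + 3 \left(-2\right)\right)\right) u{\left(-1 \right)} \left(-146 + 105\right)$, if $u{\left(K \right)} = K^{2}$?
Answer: $-205$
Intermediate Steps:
$\left(2 - \left(3 + 3 \left(-2\right)\right)\right) u{\left(-1 \right)} \left(-146 + 105\right) = \left(2 - \left(3 + 3 \left(-2\right)\right)\right) \left(-1\right)^{2} \left(-146 + 105\right) = \left(2 - \left(3 - 6\right)\right) 1 \left(-41\right) = \left(2 - -3\right) 1 \left(-41\right) = \left(2 + 3\right) 1 \left(-41\right) = 5 \cdot 1 \left(-41\right) = 5 \left(-41\right) = -205$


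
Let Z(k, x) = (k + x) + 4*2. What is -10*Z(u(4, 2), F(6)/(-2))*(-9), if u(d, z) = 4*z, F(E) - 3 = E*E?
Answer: -315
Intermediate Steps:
F(E) = 3 + E**2 (F(E) = 3 + E*E = 3 + E**2)
Z(k, x) = 8 + k + x (Z(k, x) = (k + x) + 8 = 8 + k + x)
-10*Z(u(4, 2), F(6)/(-2))*(-9) = -10*(8 + 4*2 + (3 + 6**2)/(-2))*(-9) = -10*(8 + 8 + (3 + 36)*(-1/2))*(-9) = -10*(8 + 8 + 39*(-1/2))*(-9) = -10*(8 + 8 - 39/2)*(-9) = -10*(-7/2)*(-9) = 35*(-9) = -315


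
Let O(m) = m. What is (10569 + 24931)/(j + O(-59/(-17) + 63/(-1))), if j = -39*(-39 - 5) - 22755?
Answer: -24140/14347 ≈ -1.6826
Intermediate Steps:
j = -21039 (j = -39*(-44) - 22755 = 1716 - 22755 = -21039)
(10569 + 24931)/(j + O(-59/(-17) + 63/(-1))) = (10569 + 24931)/(-21039 + (-59/(-17) + 63/(-1))) = 35500/(-21039 + (-59*(-1/17) + 63*(-1))) = 35500/(-21039 + (59/17 - 63)) = 35500/(-21039 - 1012/17) = 35500/(-358675/17) = 35500*(-17/358675) = -24140/14347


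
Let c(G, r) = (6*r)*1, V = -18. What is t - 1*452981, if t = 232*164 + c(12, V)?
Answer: -415041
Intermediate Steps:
c(G, r) = 6*r
t = 37940 (t = 232*164 + 6*(-18) = 38048 - 108 = 37940)
t - 1*452981 = 37940 - 1*452981 = 37940 - 452981 = -415041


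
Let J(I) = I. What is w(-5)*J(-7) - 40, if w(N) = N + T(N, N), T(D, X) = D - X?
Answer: -5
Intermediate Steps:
w(N) = N (w(N) = N + (N - N) = N + 0 = N)
w(-5)*J(-7) - 40 = -5*(-7) - 40 = 35 - 40 = -5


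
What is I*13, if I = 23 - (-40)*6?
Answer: 3419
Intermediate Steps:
I = 263 (I = 23 - 20*(-12) = 23 + 240 = 263)
I*13 = 263*13 = 3419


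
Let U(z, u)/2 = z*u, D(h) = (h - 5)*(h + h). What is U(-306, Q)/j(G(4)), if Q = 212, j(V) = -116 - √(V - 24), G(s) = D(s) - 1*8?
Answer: 1881288/1687 - 32436*I*√10/1687 ≈ 1115.2 - 60.801*I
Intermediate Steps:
D(h) = 2*h*(-5 + h) (D(h) = (-5 + h)*(2*h) = 2*h*(-5 + h))
G(s) = -8 + 2*s*(-5 + s) (G(s) = 2*s*(-5 + s) - 1*8 = 2*s*(-5 + s) - 8 = -8 + 2*s*(-5 + s))
j(V) = -116 - √(-24 + V)
U(z, u) = 2*u*z (U(z, u) = 2*(z*u) = 2*(u*z) = 2*u*z)
U(-306, Q)/j(G(4)) = (2*212*(-306))/(-116 - √(-24 + (-8 + 2*4*(-5 + 4)))) = -129744/(-116 - √(-24 + (-8 + 2*4*(-1)))) = -129744/(-116 - √(-24 + (-8 - 8))) = -129744/(-116 - √(-24 - 16)) = -129744/(-116 - √(-40)) = -129744/(-116 - 2*I*√10)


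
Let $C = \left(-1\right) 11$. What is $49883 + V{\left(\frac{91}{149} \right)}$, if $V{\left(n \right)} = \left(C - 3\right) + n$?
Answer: $\frac{7430572}{149} \approx 49870.0$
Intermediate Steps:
$C = -11$
$V{\left(n \right)} = -14 + n$ ($V{\left(n \right)} = \left(-11 - 3\right) + n = -14 + n$)
$49883 + V{\left(\frac{91}{149} \right)} = 49883 - \left(14 - \frac{91}{149}\right) = 49883 + \left(-14 + 91 \cdot \frac{1}{149}\right) = 49883 + \left(-14 + \frac{91}{149}\right) = 49883 - \frac{1995}{149} = \frac{7430572}{149}$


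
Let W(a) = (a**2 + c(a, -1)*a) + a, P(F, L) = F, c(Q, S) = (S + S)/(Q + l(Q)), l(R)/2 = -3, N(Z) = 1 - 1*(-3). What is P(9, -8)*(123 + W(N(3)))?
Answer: 1323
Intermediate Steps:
N(Z) = 4 (N(Z) = 1 + 3 = 4)
l(R) = -6 (l(R) = 2*(-3) = -6)
c(Q, S) = 2*S/(-6 + Q) (c(Q, S) = (S + S)/(Q - 6) = (2*S)/(-6 + Q) = 2*S/(-6 + Q))
W(a) = a + a**2 - 2*a/(-6 + a) (W(a) = (a**2 + (2*(-1)/(-6 + a))*a) + a = (a**2 + (-2/(-6 + a))*a) + a = (a**2 - 2*a/(-6 + a)) + a = a + a**2 - 2*a/(-6 + a))
P(9, -8)*(123 + W(N(3))) = 9*(123 + 4*(-2 + (1 + 4)*(-6 + 4))/(-6 + 4)) = 9*(123 + 4*(-2 + 5*(-2))/(-2)) = 9*(123 + 4*(-1/2)*(-2 - 10)) = 9*(123 + 4*(-1/2)*(-12)) = 9*(123 + 24) = 9*147 = 1323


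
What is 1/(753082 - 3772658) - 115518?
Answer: -348815380369/3019576 ≈ -1.1552e+5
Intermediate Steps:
1/(753082 - 3772658) - 115518 = 1/(-3019576) - 115518 = -1/3019576 - 115518 = -348815380369/3019576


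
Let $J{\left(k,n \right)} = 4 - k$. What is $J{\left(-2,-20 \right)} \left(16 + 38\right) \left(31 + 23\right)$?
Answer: $17496$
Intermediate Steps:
$J{\left(-2,-20 \right)} \left(16 + 38\right) \left(31 + 23\right) = \left(4 - -2\right) \left(16 + 38\right) \left(31 + 23\right) = \left(4 + 2\right) 54 \cdot 54 = 6 \cdot 2916 = 17496$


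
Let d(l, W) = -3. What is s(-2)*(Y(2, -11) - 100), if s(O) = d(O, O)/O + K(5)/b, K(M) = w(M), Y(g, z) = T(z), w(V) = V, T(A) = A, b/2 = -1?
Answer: 111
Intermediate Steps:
b = -2 (b = 2*(-1) = -2)
Y(g, z) = z
K(M) = M
s(O) = -5/2 - 3/O (s(O) = -3/O + 5/(-2) = -3/O + 5*(-½) = -3/O - 5/2 = -5/2 - 3/O)
s(-2)*(Y(2, -11) - 100) = (-5/2 - 3/(-2))*(-11 - 100) = (-5/2 - 3*(-½))*(-111) = (-5/2 + 3/2)*(-111) = -1*(-111) = 111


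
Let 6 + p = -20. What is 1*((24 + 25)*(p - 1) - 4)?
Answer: -1327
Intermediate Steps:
p = -26 (p = -6 - 20 = -26)
1*((24 + 25)*(p - 1) - 4) = 1*((24 + 25)*(-26 - 1) - 4) = 1*(49*(-27) - 4) = 1*(-1323 - 4) = 1*(-1327) = -1327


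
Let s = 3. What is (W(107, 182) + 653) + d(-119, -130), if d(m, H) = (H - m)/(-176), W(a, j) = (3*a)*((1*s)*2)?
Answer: 41265/16 ≈ 2579.1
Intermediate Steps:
W(a, j) = 18*a (W(a, j) = (3*a)*((1*3)*2) = (3*a)*(3*2) = (3*a)*6 = 18*a)
d(m, H) = -H/176 + m/176 (d(m, H) = (H - m)*(-1/176) = -H/176 + m/176)
(W(107, 182) + 653) + d(-119, -130) = (18*107 + 653) + (-1/176*(-130) + (1/176)*(-119)) = (1926 + 653) + (65/88 - 119/176) = 2579 + 1/16 = 41265/16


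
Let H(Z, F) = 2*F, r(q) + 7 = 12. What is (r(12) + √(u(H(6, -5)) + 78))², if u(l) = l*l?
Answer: (5 + √178)² ≈ 336.42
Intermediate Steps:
r(q) = 5 (r(q) = -7 + 12 = 5)
u(l) = l²
(r(12) + √(u(H(6, -5)) + 78))² = (5 + √((2*(-5))² + 78))² = (5 + √((-10)² + 78))² = (5 + √(100 + 78))² = (5 + √178)²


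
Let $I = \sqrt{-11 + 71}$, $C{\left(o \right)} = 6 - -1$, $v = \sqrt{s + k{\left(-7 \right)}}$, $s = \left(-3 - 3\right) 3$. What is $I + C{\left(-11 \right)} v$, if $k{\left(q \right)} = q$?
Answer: $2 \sqrt{15} + 35 i \approx 7.746 + 35.0 i$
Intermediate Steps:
$s = -18$ ($s = \left(-6\right) 3 = -18$)
$v = 5 i$ ($v = \sqrt{-18 - 7} = \sqrt{-25} = 5 i \approx 5.0 i$)
$C{\left(o \right)} = 7$ ($C{\left(o \right)} = 6 + 1 = 7$)
$I = 2 \sqrt{15}$ ($I = \sqrt{60} = 2 \sqrt{15} \approx 7.746$)
$I + C{\left(-11 \right)} v = 2 \sqrt{15} + 7 \cdot 5 i = 2 \sqrt{15} + 35 i$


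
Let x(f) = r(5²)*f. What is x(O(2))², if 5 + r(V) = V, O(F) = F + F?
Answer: 6400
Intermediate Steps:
O(F) = 2*F
r(V) = -5 + V
x(f) = 20*f (x(f) = (-5 + 5²)*f = (-5 + 25)*f = 20*f)
x(O(2))² = (20*(2*2))² = (20*4)² = 80² = 6400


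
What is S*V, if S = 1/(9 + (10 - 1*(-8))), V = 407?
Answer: 407/27 ≈ 15.074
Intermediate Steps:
S = 1/27 (S = 1/(9 + (10 + 8)) = 1/(9 + 18) = 1/27 ≈ 0.037037)
S*V = (1/27)*407 = 407/27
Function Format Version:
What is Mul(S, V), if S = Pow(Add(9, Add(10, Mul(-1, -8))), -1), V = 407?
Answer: Rational(407, 27) ≈ 15.074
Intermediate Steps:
S = Rational(1, 27) (S = Pow(Add(9, Add(10, 8)), -1) = Pow(Add(9, 18), -1) = Pow(27, -1) = Rational(1, 27) ≈ 0.037037)
Mul(S, V) = Mul(Rational(1, 27), 407) = Rational(407, 27)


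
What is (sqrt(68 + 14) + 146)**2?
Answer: (146 + sqrt(82))**2 ≈ 24042.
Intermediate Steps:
(sqrt(68 + 14) + 146)**2 = (sqrt(82) + 146)**2 = (146 + sqrt(82))**2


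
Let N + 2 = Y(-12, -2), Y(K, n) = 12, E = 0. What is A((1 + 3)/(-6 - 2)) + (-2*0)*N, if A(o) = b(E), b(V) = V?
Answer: 0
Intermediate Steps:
A(o) = 0
N = 10 (N = -2 + 12 = 10)
A((1 + 3)/(-6 - 2)) + (-2*0)*N = 0 - 2*0*10 = 0 + 0*10 = 0 + 0 = 0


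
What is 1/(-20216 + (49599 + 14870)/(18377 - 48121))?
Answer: -29744/601369173 ≈ -4.9460e-5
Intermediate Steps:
1/(-20216 + (49599 + 14870)/(18377 - 48121)) = 1/(-20216 + 64469/(-29744)) = 1/(-20216 + 64469*(-1/29744)) = 1/(-20216 - 64469/29744) = 1/(-601369173/29744) = -29744/601369173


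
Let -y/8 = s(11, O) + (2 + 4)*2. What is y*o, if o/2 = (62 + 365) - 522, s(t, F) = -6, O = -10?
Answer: 9120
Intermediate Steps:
o = -190 (o = 2*((62 + 365) - 522) = 2*(427 - 522) = 2*(-95) = -190)
y = -48 (y = -8*(-6 + (2 + 4)*2) = -8*(-6 + 6*2) = -8*(-6 + 12) = -8*6 = -48)
y*o = -48*(-190) = 9120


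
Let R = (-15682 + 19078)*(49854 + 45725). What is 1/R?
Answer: 1/324586284 ≈ 3.0808e-9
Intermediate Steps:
R = 324586284 (R = 3396*95579 = 324586284)
1/R = 1/324586284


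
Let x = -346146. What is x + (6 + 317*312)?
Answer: -247236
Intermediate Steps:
x + (6 + 317*312) = -346146 + (6 + 317*312) = -346146 + (6 + 98904) = -346146 + 98910 = -247236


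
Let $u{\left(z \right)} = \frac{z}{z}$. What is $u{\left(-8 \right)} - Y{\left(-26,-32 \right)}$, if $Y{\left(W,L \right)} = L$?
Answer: $33$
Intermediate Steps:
$u{\left(z \right)} = 1$
$u{\left(-8 \right)} - Y{\left(-26,-32 \right)} = 1 - -32 = 1 + 32 = 33$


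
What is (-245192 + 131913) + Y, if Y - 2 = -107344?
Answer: -220621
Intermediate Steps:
Y = -107342 (Y = 2 - 107344 = -107342)
(-245192 + 131913) + Y = (-245192 + 131913) - 107342 = -113279 - 107342 = -220621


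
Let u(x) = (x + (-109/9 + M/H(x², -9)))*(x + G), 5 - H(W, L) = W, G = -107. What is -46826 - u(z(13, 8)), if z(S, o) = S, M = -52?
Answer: -17236964/369 ≈ -46713.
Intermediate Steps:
H(W, L) = 5 - W
u(x) = (-107 + x)*(-109/9 + x - 52/(5 - x²)) (u(x) = (x + (-109/9 - 52/(5 - x²)))*(x - 107) = (x + (-109*⅑ - 52/(5 - x²)))*(-107 + x) = (x + (-109/9 - 52/(5 - x²)))*(-107 + x) = (-109/9 + x - 52/(5 - x²))*(-107 + x) = (-107 + x)*(-109/9 + x - 52/(5 - x²)))
-46826 - u(z(13, 8)) = -46826 - (-50076 + 468*13 + (-5 + 13²)*(11663 - 1072*13 + 9*13²))/(9*(-5 + 13²)) = -46826 - (-50076 + 6084 + (-5 + 169)*(11663 - 13936 + 9*169))/(9*(-5 + 169)) = -46826 - (-50076 + 6084 + 164*(11663 - 13936 + 1521))/(9*164) = -46826 - (-50076 + 6084 + 164*(-752))/(9*164) = -46826 - (-50076 + 6084 - 123328)/(9*164) = -46826 - (-167320)/(9*164) = -46826 - 1*(-41830/369) = -46826 + 41830/369 = -17236964/369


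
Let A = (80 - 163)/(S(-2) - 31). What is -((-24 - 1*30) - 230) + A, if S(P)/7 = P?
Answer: 12863/45 ≈ 285.84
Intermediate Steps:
S(P) = 7*P
A = 83/45 (A = (80 - 163)/(7*(-2) - 31) = -83/(-14 - 31) = -83/(-45) = -83*(-1/45) = 83/45 ≈ 1.8444)
-((-24 - 1*30) - 230) + A = -((-24 - 1*30) - 230) + 83/45 = -((-24 - 30) - 230) + 83/45 = -(-54 - 230) + 83/45 = -1*(-284) + 83/45 = 284 + 83/45 = 12863/45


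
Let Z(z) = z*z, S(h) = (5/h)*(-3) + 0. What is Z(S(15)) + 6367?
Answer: 6368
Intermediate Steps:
S(h) = -15/h (S(h) = -15/h + 0 = -15/h)
Z(z) = z**2
Z(S(15)) + 6367 = (-15/15)**2 + 6367 = (-15*1/15)**2 + 6367 = (-1)**2 + 6367 = 1 + 6367 = 6368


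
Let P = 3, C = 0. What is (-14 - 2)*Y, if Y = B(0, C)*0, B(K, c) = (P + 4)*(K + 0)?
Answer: 0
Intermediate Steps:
B(K, c) = 7*K (B(K, c) = (3 + 4)*(K + 0) = 7*K)
Y = 0 (Y = (7*0)*0 = 0*0 = 0)
(-14 - 2)*Y = (-14 - 2)*0 = -16*0 = 0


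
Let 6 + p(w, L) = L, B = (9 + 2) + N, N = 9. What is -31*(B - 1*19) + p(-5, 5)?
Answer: -32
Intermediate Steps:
B = 20 (B = (9 + 2) + 9 = 11 + 9 = 20)
p(w, L) = -6 + L
-31*(B - 1*19) + p(-5, 5) = -31*(20 - 1*19) + (-6 + 5) = -31*(20 - 19) - 1 = -31*1 - 1 = -31 - 1 = -32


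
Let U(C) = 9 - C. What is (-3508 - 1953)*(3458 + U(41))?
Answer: -18709386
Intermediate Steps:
(-3508 - 1953)*(3458 + U(41)) = (-3508 - 1953)*(3458 + (9 - 1*41)) = -5461*(3458 + (9 - 41)) = -5461*(3458 - 32) = -5461*3426 = -18709386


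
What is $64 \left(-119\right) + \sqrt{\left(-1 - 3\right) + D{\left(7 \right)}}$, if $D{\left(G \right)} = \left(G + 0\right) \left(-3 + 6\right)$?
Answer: $-7616 + \sqrt{17} \approx -7611.9$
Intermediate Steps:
$D{\left(G \right)} = 3 G$ ($D{\left(G \right)} = G 3 = 3 G$)
$64 \left(-119\right) + \sqrt{\left(-1 - 3\right) + D{\left(7 \right)}} = 64 \left(-119\right) + \sqrt{\left(-1 - 3\right) + 3 \cdot 7} = -7616 + \sqrt{\left(-1 - 3\right) + 21} = -7616 + \sqrt{-4 + 21} = -7616 + \sqrt{17}$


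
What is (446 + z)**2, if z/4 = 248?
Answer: 2067844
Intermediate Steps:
z = 992 (z = 4*248 = 992)
(446 + z)**2 = (446 + 992)**2 = 1438**2 = 2067844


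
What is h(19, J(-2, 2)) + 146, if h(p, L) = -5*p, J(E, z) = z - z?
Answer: 51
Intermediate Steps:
J(E, z) = 0
h(19, J(-2, 2)) + 146 = -5*19 + 146 = -95 + 146 = 51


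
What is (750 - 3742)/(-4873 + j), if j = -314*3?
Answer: 2992/5815 ≈ 0.51453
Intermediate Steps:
j = -942
(750 - 3742)/(-4873 + j) = (750 - 3742)/(-4873 - 942) = -2992/(-5815) = -2992*(-1/5815) = 2992/5815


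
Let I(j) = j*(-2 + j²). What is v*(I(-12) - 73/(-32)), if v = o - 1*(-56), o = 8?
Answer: -108910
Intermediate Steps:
v = 64 (v = 8 - 1*(-56) = 8 + 56 = 64)
v*(I(-12) - 73/(-32)) = 64*(-12*(-2 + (-12)²) - 73/(-32)) = 64*(-12*(-2 + 144) - 73*(-1/32)) = 64*(-12*142 + 73/32) = 64*(-1704 + 73/32) = 64*(-54455/32) = -108910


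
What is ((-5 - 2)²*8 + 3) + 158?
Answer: 553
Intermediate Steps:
((-5 - 2)²*8 + 3) + 158 = ((-7)²*8 + 3) + 158 = (49*8 + 3) + 158 = (392 + 3) + 158 = 395 + 158 = 553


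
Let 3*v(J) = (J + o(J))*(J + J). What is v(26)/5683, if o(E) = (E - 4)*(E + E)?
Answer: 20280/5683 ≈ 3.5685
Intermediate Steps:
o(E) = 2*E*(-4 + E) (o(E) = (-4 + E)*(2*E) = 2*E*(-4 + E))
v(J) = 2*J*(J + 2*J*(-4 + J))/3 (v(J) = ((J + 2*J*(-4 + J))*(J + J))/3 = ((J + 2*J*(-4 + J))*(2*J))/3 = (2*J*(J + 2*J*(-4 + J)))/3 = 2*J*(J + 2*J*(-4 + J))/3)
v(26)/5683 = ((2/3)*26**2*(-7 + 2*26))/5683 = ((2/3)*676*(-7 + 52))*(1/5683) = ((2/3)*676*45)*(1/5683) = 20280*(1/5683) = 20280/5683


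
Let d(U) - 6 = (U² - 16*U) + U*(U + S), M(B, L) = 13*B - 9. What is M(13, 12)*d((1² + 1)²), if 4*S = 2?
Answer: -3840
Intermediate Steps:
S = ½ (S = (¼)*2 = ½ ≈ 0.50000)
M(B, L) = -9 + 13*B
d(U) = 6 + U² - 16*U + U*(½ + U) (d(U) = 6 + ((U² - 16*U) + U*(U + ½)) = 6 + ((U² - 16*U) + U*(½ + U)) = 6 + (U² - 16*U + U*(½ + U)) = 6 + U² - 16*U + U*(½ + U))
M(13, 12)*d((1² + 1)²) = (-9 + 13*13)*(6 + 2*((1² + 1)²)² - 31*(1² + 1)²/2) = (-9 + 169)*(6 + 2*((1 + 1)²)² - 31*(1 + 1)²/2) = 160*(6 + 2*(2²)² - 31/2*2²) = 160*(6 + 2*4² - 31/2*4) = 160*(6 + 2*16 - 62) = 160*(6 + 32 - 62) = 160*(-24) = -3840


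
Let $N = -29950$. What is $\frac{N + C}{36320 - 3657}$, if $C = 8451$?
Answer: $- \frac{21499}{32663} \approx -0.65821$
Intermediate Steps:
$\frac{N + C}{36320 - 3657} = \frac{-29950 + 8451}{36320 - 3657} = - \frac{21499}{32663}$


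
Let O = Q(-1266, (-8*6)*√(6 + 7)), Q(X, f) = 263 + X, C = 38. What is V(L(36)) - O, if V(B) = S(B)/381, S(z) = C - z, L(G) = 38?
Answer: 1003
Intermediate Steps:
S(z) = 38 - z
V(B) = 38/381 - B/381 (V(B) = (38 - B)/381 = (38 - B)*(1/381) = 38/381 - B/381)
O = -1003 (O = 263 - 1266 = -1003)
V(L(36)) - O = (38/381 - 1/381*38) - 1*(-1003) = (38/381 - 38/381) + 1003 = 0 + 1003 = 1003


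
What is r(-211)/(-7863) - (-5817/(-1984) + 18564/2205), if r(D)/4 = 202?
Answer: -2084610527/182002240 ≈ -11.454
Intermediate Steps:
r(D) = 808 (r(D) = 4*202 = 808)
r(-211)/(-7863) - (-5817/(-1984) + 18564/2205) = 808/(-7863) - (-5817/(-1984) + 18564/2205) = 808*(-1/7863) - (-5817*(-1/1984) + 18564*(1/2205)) = -808/7863 - (5817/1984 + 884/105) = -808/7863 - 1*2364641/208320 = -808/7863 - 2364641/208320 = -2084610527/182002240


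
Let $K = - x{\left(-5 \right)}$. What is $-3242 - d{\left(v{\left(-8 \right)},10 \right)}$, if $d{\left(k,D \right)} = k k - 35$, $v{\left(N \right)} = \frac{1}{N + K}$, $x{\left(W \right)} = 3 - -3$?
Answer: $- \frac{628573}{196} \approx -3207.0$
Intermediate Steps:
$x{\left(W \right)} = 6$ ($x{\left(W \right)} = 3 + 3 = 6$)
$K = -6$ ($K = \left(-1\right) 6 = -6$)
$v{\left(N \right)} = \frac{1}{-6 + N}$ ($v{\left(N \right)} = \frac{1}{N - 6} = \frac{1}{-6 + N}$)
$d{\left(k,D \right)} = -35 + k^{2}$ ($d{\left(k,D \right)} = k^{2} - 35 = -35 + k^{2}$)
$-3242 - d{\left(v{\left(-8 \right)},10 \right)} = -3242 - \left(-35 + \left(\frac{1}{-6 - 8}\right)^{2}\right) = -3242 - \left(-35 + \left(\frac{1}{-14}\right)^{2}\right) = -3242 - \left(-35 + \left(- \frac{1}{14}\right)^{2}\right) = -3242 - \left(-35 + \frac{1}{196}\right) = -3242 - - \frac{6859}{196} = -3242 + \frac{6859}{196} = - \frac{628573}{196}$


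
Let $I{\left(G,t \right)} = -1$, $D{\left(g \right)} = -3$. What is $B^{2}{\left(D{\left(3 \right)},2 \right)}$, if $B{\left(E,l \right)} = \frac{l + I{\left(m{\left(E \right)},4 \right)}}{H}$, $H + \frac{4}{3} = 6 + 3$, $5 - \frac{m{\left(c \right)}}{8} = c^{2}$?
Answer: $\frac{9}{529} \approx 0.017013$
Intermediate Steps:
$m{\left(c \right)} = 40 - 8 c^{2}$
$H = \frac{23}{3}$ ($H = - \frac{4}{3} + \left(6 + 3\right) = - \frac{4}{3} + 9 = \frac{23}{3} \approx 7.6667$)
$B{\left(E,l \right)} = - \frac{3}{23} + \frac{3 l}{23}$ ($B{\left(E,l \right)} = \frac{l - 1}{\frac{23}{3}} = \left(-1 + l\right) \frac{3}{23} = - \frac{3}{23} + \frac{3 l}{23}$)
$B^{2}{\left(D{\left(3 \right)},2 \right)} = \left(- \frac{3}{23} + \frac{3}{23} \cdot 2\right)^{2} = \left(- \frac{3}{23} + \frac{6}{23}\right)^{2} = \left(\frac{3}{23}\right)^{2} = \frac{9}{529}$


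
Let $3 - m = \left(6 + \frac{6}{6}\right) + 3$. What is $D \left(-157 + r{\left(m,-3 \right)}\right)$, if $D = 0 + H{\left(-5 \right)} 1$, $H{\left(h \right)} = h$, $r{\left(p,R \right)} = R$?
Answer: $800$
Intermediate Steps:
$m = -7$ ($m = 3 - \left(\left(6 + \frac{6}{6}\right) + 3\right) = 3 - \left(\left(6 + 6 \cdot \frac{1}{6}\right) + 3\right) = 3 - \left(\left(6 + 1\right) + 3\right) = 3 - \left(7 + 3\right) = 3 - 10 = -7$)
$D = -5$ ($D = 0 - 5 = -5$)
$D \left(-157 + r{\left(m,-3 \right)}\right) = - 5 \left(-157 - 3\right) = \left(-5\right) \left(-160\right) = 800$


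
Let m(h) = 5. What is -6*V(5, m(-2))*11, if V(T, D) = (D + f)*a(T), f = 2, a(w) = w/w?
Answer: -462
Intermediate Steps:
a(w) = 1
V(T, D) = 2 + D (V(T, D) = (D + 2)*1 = (2 + D)*1 = 2 + D)
-6*V(5, m(-2))*11 = -6*(2 + 5)*11 = -6*7*11 = -42*11 = -462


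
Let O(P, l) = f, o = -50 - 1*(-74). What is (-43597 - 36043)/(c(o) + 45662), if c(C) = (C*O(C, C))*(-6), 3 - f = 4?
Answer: -39820/22903 ≈ -1.7386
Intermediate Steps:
o = 24 (o = -50 + 74 = 24)
f = -1 (f = 3 - 1*4 = 3 - 4 = -1)
O(P, l) = -1
c(C) = 6*C (c(C) = (C*(-1))*(-6) = -C*(-6) = 6*C)
(-43597 - 36043)/(c(o) + 45662) = (-43597 - 36043)/(6*24 + 45662) = -79640/(144 + 45662) = -79640/45806 = -79640*1/45806 = -39820/22903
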